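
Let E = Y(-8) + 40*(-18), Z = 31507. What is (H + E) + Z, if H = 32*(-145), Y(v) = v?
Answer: 26139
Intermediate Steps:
H = -4640
E = -728 (E = -8 + 40*(-18) = -8 - 720 = -728)
(H + E) + Z = (-4640 - 728) + 31507 = -5368 + 31507 = 26139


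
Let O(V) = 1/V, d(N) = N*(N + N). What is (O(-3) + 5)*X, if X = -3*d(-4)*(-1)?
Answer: 448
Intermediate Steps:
d(N) = 2*N**2 (d(N) = N*(2*N) = 2*N**2)
X = 96 (X = -6*(-4)**2*(-1) = -6*16*(-1) = -3*32*(-1) = -96*(-1) = 96)
(O(-3) + 5)*X = (1/(-3) + 5)*96 = (-1/3 + 5)*96 = (14/3)*96 = 448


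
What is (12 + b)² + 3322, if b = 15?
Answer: 4051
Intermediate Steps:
(12 + b)² + 3322 = (12 + 15)² + 3322 = 27² + 3322 = 729 + 3322 = 4051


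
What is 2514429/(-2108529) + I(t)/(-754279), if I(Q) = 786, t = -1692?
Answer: -210915366165/176713238399 ≈ -1.1935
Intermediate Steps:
2514429/(-2108529) + I(t)/(-754279) = 2514429/(-2108529) + 786/(-754279) = 2514429*(-1/2108529) + 786*(-1/754279) = -279381/234281 - 786/754279 = -210915366165/176713238399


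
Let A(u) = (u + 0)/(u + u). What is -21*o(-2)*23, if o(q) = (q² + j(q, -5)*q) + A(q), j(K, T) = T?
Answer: -14007/2 ≈ -7003.5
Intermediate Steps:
A(u) = ½ (A(u) = u/((2*u)) = u*(1/(2*u)) = ½)
o(q) = ½ + q² - 5*q (o(q) = (q² - 5*q) + ½ = ½ + q² - 5*q)
-21*o(-2)*23 = -21*(½ + (-2)² - 5*(-2))*23 = -21*(½ + 4 + 10)*23 = -21*29/2*23 = -609/2*23 = -14007/2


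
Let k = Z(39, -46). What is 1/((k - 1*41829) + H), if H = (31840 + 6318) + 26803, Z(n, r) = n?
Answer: 1/23171 ≈ 4.3157e-5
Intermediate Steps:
k = 39
H = 64961 (H = 38158 + 26803 = 64961)
1/((k - 1*41829) + H) = 1/((39 - 1*41829) + 64961) = 1/((39 - 41829) + 64961) = 1/(-41790 + 64961) = 1/23171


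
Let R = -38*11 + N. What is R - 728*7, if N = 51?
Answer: -5463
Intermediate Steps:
R = -367 (R = -38*11 + 51 = -418 + 51 = -367)
R - 728*7 = -367 - 728*7 = -367 - 1*5096 = -367 - 5096 = -5463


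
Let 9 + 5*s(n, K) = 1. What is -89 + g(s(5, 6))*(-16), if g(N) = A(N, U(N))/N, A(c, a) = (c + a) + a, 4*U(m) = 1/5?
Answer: -104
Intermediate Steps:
s(n, K) = -8/5 (s(n, K) = -9/5 + (1/5)*1 = -9/5 + 1/5 = -8/5)
U(m) = 1/20 (U(m) = (1/4)/5 = (1/4)*(1/5) = 1/20)
A(c, a) = c + 2*a (A(c, a) = (a + c) + a = c + 2*a)
g(N) = (1/10 + N)/N (g(N) = (N + 2*(1/20))/N = (N + 1/10)/N = (1/10 + N)/N)
-89 + g(s(5, 6))*(-16) = -89 + ((1/10 - 8/5)/(-8/5))*(-16) = -89 - 5/8*(-3/2)*(-16) = -89 + (15/16)*(-16) = -89 - 15 = -104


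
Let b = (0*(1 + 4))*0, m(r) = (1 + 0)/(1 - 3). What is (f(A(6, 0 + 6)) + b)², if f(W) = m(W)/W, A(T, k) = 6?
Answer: 1/144 ≈ 0.0069444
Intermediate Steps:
m(r) = -½ (m(r) = 1/(-2) = 1*(-½) = -½)
f(W) = -1/(2*W)
b = 0 (b = (0*5)*0 = 0*0 = 0)
(f(A(6, 0 + 6)) + b)² = (-½/6 + 0)² = (-½*⅙ + 0)² = (-1/12 + 0)² = (-1/12)² = 1/144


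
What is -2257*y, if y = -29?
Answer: 65453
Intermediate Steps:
-2257*y = -2257*(-29) = 65453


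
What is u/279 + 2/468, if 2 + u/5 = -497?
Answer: -21613/2418 ≈ -8.9384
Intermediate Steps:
u = -2495 (u = -10 + 5*(-497) = -10 - 2485 = -2495)
u/279 + 2/468 = -2495/279 + 2/468 = -2495*1/279 + 2*(1/468) = -2495/279 + 1/234 = -21613/2418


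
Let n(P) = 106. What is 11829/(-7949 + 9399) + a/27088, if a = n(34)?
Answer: 80144413/9819400 ≈ 8.1618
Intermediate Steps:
a = 106
11829/(-7949 + 9399) + a/27088 = 11829/(-7949 + 9399) + 106/27088 = 11829/1450 + 106*(1/27088) = 11829*(1/1450) + 53/13544 = 11829/1450 + 53/13544 = 80144413/9819400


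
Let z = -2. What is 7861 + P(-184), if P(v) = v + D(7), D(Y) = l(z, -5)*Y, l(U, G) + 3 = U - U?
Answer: 7656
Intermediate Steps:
l(U, G) = -3 (l(U, G) = -3 + (U - U) = -3 + 0 = -3)
D(Y) = -3*Y
P(v) = -21 + v (P(v) = v - 3*7 = v - 21 = -21 + v)
7861 + P(-184) = 7861 + (-21 - 184) = 7861 - 205 = 7656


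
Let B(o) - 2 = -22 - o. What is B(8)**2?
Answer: 784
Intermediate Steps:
B(o) = -20 - o (B(o) = 2 + (-22 - o) = -20 - o)
B(8)**2 = (-20 - 1*8)**2 = (-20 - 8)**2 = (-28)**2 = 784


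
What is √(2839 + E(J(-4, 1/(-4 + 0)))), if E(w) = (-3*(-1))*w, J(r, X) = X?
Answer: √11353/2 ≈ 53.275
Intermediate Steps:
E(w) = 3*w
√(2839 + E(J(-4, 1/(-4 + 0)))) = √(2839 + 3/(-4 + 0)) = √(2839 + 3/(-4)) = √(2839 + 3*(-¼)) = √(2839 - ¾) = √(11353/4) = √11353/2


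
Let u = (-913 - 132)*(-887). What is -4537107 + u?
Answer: -3610192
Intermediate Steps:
u = 926915 (u = -1045*(-887) = 926915)
-4537107 + u = -4537107 + 926915 = -3610192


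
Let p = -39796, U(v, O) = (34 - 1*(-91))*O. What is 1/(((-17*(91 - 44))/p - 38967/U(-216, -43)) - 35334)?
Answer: -213903500/7556511243643 ≈ -2.8307e-5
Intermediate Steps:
U(v, O) = 125*O (U(v, O) = (34 + 91)*O = 125*O)
1/(((-17*(91 - 44))/p - 38967/U(-216, -43)) - 35334) = 1/((-17*(91 - 44)/(-39796) - 38967/(125*(-43))) - 35334) = 1/((-17*47*(-1/39796) - 38967/(-5375)) - 35334) = 1/((-799*(-1/39796) - 38967*(-1/5375)) - 35334) = 1/((799/39796 + 38967/5375) - 35334) = 1/(1555025357/213903500 - 35334) = 1/(-7556511243643/213903500) = -213903500/7556511243643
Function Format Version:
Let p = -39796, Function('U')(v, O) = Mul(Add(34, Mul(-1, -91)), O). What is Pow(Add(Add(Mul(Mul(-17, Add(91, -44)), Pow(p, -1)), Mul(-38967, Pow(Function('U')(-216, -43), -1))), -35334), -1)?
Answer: Rational(-213903500, 7556511243643) ≈ -2.8307e-5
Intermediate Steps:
Function('U')(v, O) = Mul(125, O) (Function('U')(v, O) = Mul(Add(34, 91), O) = Mul(125, O))
Pow(Add(Add(Mul(Mul(-17, Add(91, -44)), Pow(p, -1)), Mul(-38967, Pow(Function('U')(-216, -43), -1))), -35334), -1) = Pow(Add(Add(Mul(Mul(-17, Add(91, -44)), Pow(-39796, -1)), Mul(-38967, Pow(Mul(125, -43), -1))), -35334), -1) = Pow(Add(Add(Mul(Mul(-17, 47), Rational(-1, 39796)), Mul(-38967, Pow(-5375, -1))), -35334), -1) = Pow(Add(Add(Mul(-799, Rational(-1, 39796)), Mul(-38967, Rational(-1, 5375))), -35334), -1) = Pow(Add(Add(Rational(799, 39796), Rational(38967, 5375)), -35334), -1) = Pow(Add(Rational(1555025357, 213903500), -35334), -1) = Pow(Rational(-7556511243643, 213903500), -1) = Rational(-213903500, 7556511243643)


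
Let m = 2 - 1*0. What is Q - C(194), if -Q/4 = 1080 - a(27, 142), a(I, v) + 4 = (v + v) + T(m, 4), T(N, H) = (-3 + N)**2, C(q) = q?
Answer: -3390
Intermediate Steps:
m = 2 (m = 2 + 0 = 2)
a(I, v) = -3 + 2*v (a(I, v) = -4 + ((v + v) + (-3 + 2)**2) = -4 + (2*v + (-1)**2) = -4 + (2*v + 1) = -4 + (1 + 2*v) = -3 + 2*v)
Q = -3196 (Q = -4*(1080 - (-3 + 2*142)) = -4*(1080 - (-3 + 284)) = -4*(1080 - 1*281) = -4*(1080 - 281) = -4*799 = -3196)
Q - C(194) = -3196 - 1*194 = -3196 - 194 = -3390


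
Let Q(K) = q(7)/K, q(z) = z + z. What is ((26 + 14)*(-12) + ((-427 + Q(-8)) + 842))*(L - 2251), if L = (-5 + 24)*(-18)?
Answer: 692331/4 ≈ 1.7308e+5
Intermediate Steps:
q(z) = 2*z
L = -342 (L = 19*(-18) = -342)
Q(K) = 14/K (Q(K) = (2*7)/K = 14/K)
((26 + 14)*(-12) + ((-427 + Q(-8)) + 842))*(L - 2251) = ((26 + 14)*(-12) + ((-427 + 14/(-8)) + 842))*(-342 - 2251) = (40*(-12) + ((-427 + 14*(-1/8)) + 842))*(-2593) = (-480 + ((-427 - 7/4) + 842))*(-2593) = (-480 + (-1715/4 + 842))*(-2593) = (-480 + 1653/4)*(-2593) = -267/4*(-2593) = 692331/4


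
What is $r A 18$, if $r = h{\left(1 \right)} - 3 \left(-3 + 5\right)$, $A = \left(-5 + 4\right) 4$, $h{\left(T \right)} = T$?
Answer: $360$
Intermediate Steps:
$A = -4$ ($A = \left(-1\right) 4 = -4$)
$r = -5$ ($r = 1 - 3 \left(-3 + 5\right) = 1 - 6 = -5$)
$r A 18 = \left(-5\right) \left(-4\right) 18 = 20 \cdot 18 = 360$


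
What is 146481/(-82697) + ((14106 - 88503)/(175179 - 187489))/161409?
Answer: -97014502458427/54771457766210 ≈ -1.7713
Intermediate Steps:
146481/(-82697) + ((14106 - 88503)/(175179 - 187489))/161409 = 146481*(-1/82697) - 74397/(-12310)*(1/161409) = -146481/82697 - 74397*(-1/12310)*(1/161409) = -146481/82697 + (74397/12310)*(1/161409) = -146481/82697 + 24799/662314930 = -97014502458427/54771457766210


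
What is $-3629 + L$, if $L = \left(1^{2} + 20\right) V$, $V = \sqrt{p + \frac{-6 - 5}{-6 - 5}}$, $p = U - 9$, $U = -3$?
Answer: $-3629 + 21 i \sqrt{11} \approx -3629.0 + 69.649 i$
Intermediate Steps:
$p = -12$ ($p = -3 - 9 = -12$)
$V = i \sqrt{11}$ ($V = \sqrt{-12 + \frac{-6 - 5}{-6 - 5}} = \sqrt{-12 - \frac{11}{-11}} = \sqrt{-12 - -1} = \sqrt{-12 + 1} = \sqrt{-11} = i \sqrt{11} \approx 3.3166 i$)
$L = 21 i \sqrt{11}$ ($L = \left(1^{2} + 20\right) i \sqrt{11} = \left(1 + 20\right) i \sqrt{11} = 21 i \sqrt{11} \approx 69.649 i$)
$-3629 + L = -3629 + 21 i \sqrt{11}$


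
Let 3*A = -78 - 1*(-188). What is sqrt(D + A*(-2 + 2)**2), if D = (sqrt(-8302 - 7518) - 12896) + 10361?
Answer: sqrt(-2535 + 2*I*sqrt(3955)) ≈ 1.2487 + 50.364*I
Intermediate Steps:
A = 110/3 (A = (-78 - 1*(-188))/3 = (-78 + 188)/3 = (1/3)*110 = 110/3 ≈ 36.667)
D = -2535 + 2*I*sqrt(3955) (D = (sqrt(-15820) - 12896) + 10361 = (2*I*sqrt(3955) - 12896) + 10361 = (-12896 + 2*I*sqrt(3955)) + 10361 = -2535 + 2*I*sqrt(3955) ≈ -2535.0 + 125.78*I)
sqrt(D + A*(-2 + 2)**2) = sqrt((-2535 + 2*I*sqrt(3955)) + 110*(-2 + 2)**2/3) = sqrt((-2535 + 2*I*sqrt(3955)) + (110/3)*0**2) = sqrt((-2535 + 2*I*sqrt(3955)) + (110/3)*0) = sqrt((-2535 + 2*I*sqrt(3955)) + 0) = sqrt(-2535 + 2*I*sqrt(3955))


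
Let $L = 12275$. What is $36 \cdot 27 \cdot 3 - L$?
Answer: $-9359$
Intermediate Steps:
$36 \cdot 27 \cdot 3 - L = 36 \cdot 27 \cdot 3 - 12275 = 972 \cdot 3 - 12275 = 2916 - 12275 = -9359$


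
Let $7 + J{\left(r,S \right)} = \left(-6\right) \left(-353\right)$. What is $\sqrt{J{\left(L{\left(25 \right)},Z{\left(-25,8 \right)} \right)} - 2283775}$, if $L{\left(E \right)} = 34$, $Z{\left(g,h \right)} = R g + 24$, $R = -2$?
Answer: $8 i \sqrt{35651} \approx 1510.5 i$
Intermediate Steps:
$Z{\left(g,h \right)} = 24 - 2 g$ ($Z{\left(g,h \right)} = - 2 g + 24 = 24 - 2 g$)
$J{\left(r,S \right)} = 2111$ ($J{\left(r,S \right)} = -7 - -2118 = -7 + 2118 = 2111$)
$\sqrt{J{\left(L{\left(25 \right)},Z{\left(-25,8 \right)} \right)} - 2283775} = \sqrt{2111 - 2283775} = \sqrt{-2281664} = 8 i \sqrt{35651}$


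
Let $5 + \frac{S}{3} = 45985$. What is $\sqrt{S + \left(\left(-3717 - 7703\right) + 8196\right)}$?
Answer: $2 \sqrt{33679} \approx 367.04$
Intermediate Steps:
$S = 137940$ ($S = -15 + 3 \cdot 45985 = -15 + 137955 = 137940$)
$\sqrt{S + \left(\left(-3717 - 7703\right) + 8196\right)} = \sqrt{137940 + \left(\left(-3717 - 7703\right) + 8196\right)} = \sqrt{137940 + \left(-11420 + 8196\right)} = \sqrt{137940 - 3224} = \sqrt{134716} = 2 \sqrt{33679}$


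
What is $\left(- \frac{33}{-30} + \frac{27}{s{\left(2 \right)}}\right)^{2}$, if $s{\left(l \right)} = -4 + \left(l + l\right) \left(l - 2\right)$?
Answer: $\frac{12769}{400} \approx 31.922$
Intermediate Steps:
$s{\left(l \right)} = -4 + 2 l \left(-2 + l\right)$
$\left(- \frac{33}{-30} + \frac{27}{s{\left(2 \right)}}\right)^{2} = \left(- \frac{33}{-30} + \frac{27}{-4 - 8 + 2 \cdot 2^{2}}\right)^{2} = \left(\left(-33\right) \left(- \frac{1}{30}\right) + \frac{27}{-4 - 8 + 2 \cdot 4}\right)^{2} = \left(\frac{11}{10} + \frac{27}{-4 - 8 + 8}\right)^{2} = \left(\frac{11}{10} + \frac{27}{-4}\right)^{2} = \left(\frac{11}{10} + 27 \left(- \frac{1}{4}\right)\right)^{2} = \left(\frac{11}{10} - \frac{27}{4}\right)^{2} = \left(- \frac{113}{20}\right)^{2} = \frac{12769}{400}$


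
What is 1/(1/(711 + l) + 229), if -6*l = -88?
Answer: 2177/498536 ≈ 0.0043668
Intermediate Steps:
l = 44/3 (l = -⅙*(-88) = 44/3 ≈ 14.667)
1/(1/(711 + l) + 229) = 1/(1/(711 + 44/3) + 229) = 1/(1/(2177/3) + 229) = 1/(3/2177 + 229) = 1/(498536/2177) = 2177/498536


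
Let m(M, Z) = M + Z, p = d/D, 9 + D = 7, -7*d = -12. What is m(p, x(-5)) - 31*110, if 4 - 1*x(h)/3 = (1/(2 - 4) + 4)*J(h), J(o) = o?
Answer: -46849/14 ≈ -3346.4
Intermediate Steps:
d = 12/7 (d = -1/7*(-12) = 12/7 ≈ 1.7143)
x(h) = 12 - 21*h/2 (x(h) = 12 - 3*(1/(2 - 4) + 4)*h = 12 - 3*(1/(-2) + 4)*h = 12 - 3*(-1/2 + 4)*h = 12 - 21*h/2)
D = -2 (D = -9 + 7 = -2)
p = -6/7 (p = (12/7)/(-2) = (12/7)*(-1/2) = -6/7 ≈ -0.85714)
m(p, x(-5)) - 31*110 = (-6/7 + (12 - 21/2*(-5))) - 31*110 = (-6/7 + (12 + 105/2)) - 3410 = (-6/7 + 129/2) - 3410 = 891/14 - 3410 = -46849/14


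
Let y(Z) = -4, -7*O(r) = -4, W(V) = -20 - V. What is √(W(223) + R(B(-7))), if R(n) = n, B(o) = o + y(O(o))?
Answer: I*√254 ≈ 15.937*I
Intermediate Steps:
O(r) = 4/7 (O(r) = -⅐*(-4) = 4/7)
B(o) = -4 + o (B(o) = o - 4 = -4 + o)
√(W(223) + R(B(-7))) = √((-20 - 1*223) + (-4 - 7)) = √((-20 - 223) - 11) = √(-243 - 11) = √(-254) = I*√254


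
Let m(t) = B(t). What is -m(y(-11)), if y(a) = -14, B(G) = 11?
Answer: -11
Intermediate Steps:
m(t) = 11
-m(y(-11)) = -1*11 = -11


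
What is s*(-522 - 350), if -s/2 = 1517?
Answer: 2645648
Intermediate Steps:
s = -3034 (s = -2*1517 = -3034)
s*(-522 - 350) = -3034*(-522 - 350) = -3034*(-872) = 2645648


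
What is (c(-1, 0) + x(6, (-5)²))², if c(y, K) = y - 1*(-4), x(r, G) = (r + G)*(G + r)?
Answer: 929296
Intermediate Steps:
x(r, G) = (G + r)² (x(r, G) = (G + r)*(G + r) = (G + r)²)
c(y, K) = 4 + y (c(y, K) = y + 4 = 4 + y)
(c(-1, 0) + x(6, (-5)²))² = ((4 - 1) + ((-5)² + 6)²)² = (3 + (25 + 6)²)² = (3 + 31²)² = (3 + 961)² = 964² = 929296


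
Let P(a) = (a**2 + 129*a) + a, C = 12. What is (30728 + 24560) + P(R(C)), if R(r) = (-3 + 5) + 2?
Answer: 55824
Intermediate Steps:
R(r) = 4 (R(r) = 2 + 2 = 4)
P(a) = a**2 + 130*a
(30728 + 24560) + P(R(C)) = (30728 + 24560) + 4*(130 + 4) = 55288 + 4*134 = 55288 + 536 = 55824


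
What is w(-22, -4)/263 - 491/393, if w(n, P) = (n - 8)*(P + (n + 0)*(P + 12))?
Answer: 1993067/103359 ≈ 19.283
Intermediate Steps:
w(n, P) = (-8 + n)*(P + n*(12 + P))
w(-22, -4)/263 - 491/393 = (-96*(-22) - 8*(-4) + 12*(-22)² - 4*(-22)² - 7*(-4)*(-22))/263 - 491/393 = (2112 + 32 + 12*484 - 4*484 - 616)*(1/263) - 491*1/393 = (2112 + 32 + 5808 - 1936 - 616)*(1/263) - 491/393 = 5400*(1/263) - 491/393 = 5400/263 - 491/393 = 1993067/103359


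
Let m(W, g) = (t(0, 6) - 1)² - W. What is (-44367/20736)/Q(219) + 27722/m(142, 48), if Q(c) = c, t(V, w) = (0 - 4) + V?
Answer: -4662810881/19678464 ≈ -236.95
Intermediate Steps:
t(V, w) = -4 + V
m(W, g) = 25 - W (m(W, g) = ((-4 + 0) - 1)² - W = (-4 - 1)² - W = (-5)² - W = 25 - W)
(-44367/20736)/Q(219) + 27722/m(142, 48) = -44367/20736/219 + 27722/(25 - 1*142) = -44367*1/20736*(1/219) + 27722/(25 - 142) = -14789/6912*1/219 + 27722/(-117) = -14789/1513728 + 27722*(-1/117) = -14789/1513728 - 27722/117 = -4662810881/19678464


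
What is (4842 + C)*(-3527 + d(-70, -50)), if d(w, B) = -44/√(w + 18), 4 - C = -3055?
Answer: -27866827 + 173822*I*√13/13 ≈ -2.7867e+7 + 48210.0*I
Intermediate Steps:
C = 3059 (C = 4 - 1*(-3055) = 4 + 3055 = 3059)
d(w, B) = -44/√(18 + w)
(4842 + C)*(-3527 + d(-70, -50)) = (4842 + 3059)*(-3527 - 44/√(18 - 70)) = 7901*(-3527 - (-22)*I*√13/13) = 7901*(-3527 + 22*I*√13/13) = -27866827 + 173822*I*√13/13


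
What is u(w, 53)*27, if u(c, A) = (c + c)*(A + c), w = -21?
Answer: -36288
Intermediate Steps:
u(c, A) = 2*c*(A + c) (u(c, A) = (2*c)*(A + c) = 2*c*(A + c))
u(w, 53)*27 = (2*(-21)*(53 - 21))*27 = (2*(-21)*32)*27 = -1344*27 = -36288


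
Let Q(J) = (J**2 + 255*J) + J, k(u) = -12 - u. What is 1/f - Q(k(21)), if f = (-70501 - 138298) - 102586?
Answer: 2291482214/311385 ≈ 7359.0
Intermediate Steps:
f = -311385 (f = -208799 - 102586 = -311385)
Q(J) = J**2 + 256*J
1/f - Q(k(21)) = 1/(-311385) - (-12 - 1*21)*(256 + (-12 - 1*21)) = -1/311385 - (-12 - 21)*(256 + (-12 - 21)) = -1/311385 - (-33)*(256 - 33) = -1/311385 - (-33)*223 = -1/311385 - 1*(-7359) = -1/311385 + 7359 = 2291482214/311385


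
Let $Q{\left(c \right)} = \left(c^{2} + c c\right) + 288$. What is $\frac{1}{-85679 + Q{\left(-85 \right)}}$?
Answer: $- \frac{1}{70941} \approx -1.4096 \cdot 10^{-5}$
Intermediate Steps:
$Q{\left(c \right)} = 288 + 2 c^{2}$ ($Q{\left(c \right)} = \left(c^{2} + c^{2}\right) + 288 = 2 c^{2} + 288 = 288 + 2 c^{2}$)
$\frac{1}{-85679 + Q{\left(-85 \right)}} = \frac{1}{-85679 + \left(288 + 2 \left(-85\right)^{2}\right)} = \frac{1}{-85679 + \left(288 + 2 \cdot 7225\right)} = \frac{1}{-85679 + \left(288 + 14450\right)} = \frac{1}{-85679 + 14738} = \frac{1}{-70941} = - \frac{1}{70941}$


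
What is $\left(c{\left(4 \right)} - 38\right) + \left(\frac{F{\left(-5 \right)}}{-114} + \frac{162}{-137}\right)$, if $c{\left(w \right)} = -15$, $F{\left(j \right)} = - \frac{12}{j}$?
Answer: $- \frac{705459}{13015} \approx -54.204$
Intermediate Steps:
$\left(c{\left(4 \right)} - 38\right) + \left(\frac{F{\left(-5 \right)}}{-114} + \frac{162}{-137}\right) = \left(-15 - 38\right) + \left(\frac{\left(-12\right) \frac{1}{-5}}{-114} + \frac{162}{-137}\right) = -53 + \left(\left(-12\right) \left(- \frac{1}{5}\right) \left(- \frac{1}{114}\right) + 162 \left(- \frac{1}{137}\right)\right) = -53 + \left(\frac{12}{5} \left(- \frac{1}{114}\right) - \frac{162}{137}\right) = -53 - \frac{15664}{13015} = - \frac{705459}{13015}$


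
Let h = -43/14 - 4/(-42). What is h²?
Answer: 15625/1764 ≈ 8.8577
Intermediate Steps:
h = -125/42 (h = -43*1/14 - 4*(-1/42) = -43/14 + 2/21 = -125/42 ≈ -2.9762)
h² = (-125/42)² = 15625/1764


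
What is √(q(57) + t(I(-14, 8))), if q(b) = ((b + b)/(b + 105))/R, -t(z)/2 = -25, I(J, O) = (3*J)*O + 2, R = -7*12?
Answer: √793667/126 ≈ 7.0705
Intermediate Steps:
R = -84
I(J, O) = 2 + 3*J*O (I(J, O) = 3*J*O + 2 = 2 + 3*J*O)
t(z) = 50 (t(z) = -2*(-25) = 50)
q(b) = -b/(42*(105 + b)) (q(b) = ((b + b)/(b + 105))/(-84) = ((2*b)/(105 + b))*(-1/84) = (2*b/(105 + b))*(-1/84) = -b/(42*(105 + b)))
√(q(57) + t(I(-14, 8))) = √(-1*57/(4410 + 42*57) + 50) = √(-1*57/(4410 + 2394) + 50) = √(-1*57/6804 + 50) = √(-1*57*1/6804 + 50) = √(-19/2268 + 50) = √(113381/2268) = √793667/126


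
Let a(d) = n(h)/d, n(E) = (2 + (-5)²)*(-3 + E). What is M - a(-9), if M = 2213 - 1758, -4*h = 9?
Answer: 1757/4 ≈ 439.25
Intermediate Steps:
h = -9/4 (h = -¼*9 = -9/4 ≈ -2.2500)
n(E) = -81 + 27*E (n(E) = (2 + 25)*(-3 + E) = 27*(-3 + E) = -81 + 27*E)
a(d) = -567/(4*d) (a(d) = (-81 + 27*(-9/4))/d = (-81 - 243/4)/d = -567/(4*d))
M = 455
M - a(-9) = 455 - (-567)/(4*(-9)) = 455 - (-567)*(-1)/(4*9) = 455 - 1*63/4 = 455 - 63/4 = 1757/4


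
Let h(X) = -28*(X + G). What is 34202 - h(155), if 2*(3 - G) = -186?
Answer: 41230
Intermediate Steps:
G = 96 (G = 3 - ½*(-186) = 3 + 93 = 96)
h(X) = -2688 - 28*X (h(X) = -28*(X + 96) = -28*(96 + X) = -2688 - 28*X)
34202 - h(155) = 34202 - (-2688 - 28*155) = 34202 - (-2688 - 4340) = 34202 - 1*(-7028) = 34202 + 7028 = 41230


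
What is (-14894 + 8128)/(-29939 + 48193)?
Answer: -3383/9127 ≈ -0.37066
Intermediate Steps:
(-14894 + 8128)/(-29939 + 48193) = -6766/18254 = -6766*1/18254 = -3383/9127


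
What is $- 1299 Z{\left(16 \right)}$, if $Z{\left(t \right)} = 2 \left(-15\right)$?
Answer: $38970$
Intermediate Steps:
$Z{\left(t \right)} = -30$
$- 1299 Z{\left(16 \right)} = \left(-1299\right) \left(-30\right) = 38970$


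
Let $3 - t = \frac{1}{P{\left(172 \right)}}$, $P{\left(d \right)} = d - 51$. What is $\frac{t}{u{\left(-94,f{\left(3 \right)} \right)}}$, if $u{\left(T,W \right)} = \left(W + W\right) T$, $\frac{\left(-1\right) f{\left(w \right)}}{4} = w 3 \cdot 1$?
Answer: $\frac{181}{409464} \approx 0.00044204$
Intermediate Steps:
$f{\left(w \right)} = - 12 w$ ($f{\left(w \right)} = - 4 w 3 \cdot 1 = - 4 \cdot 3 w 1 = - 4 \cdot 3 w = - 12 w$)
$P{\left(d \right)} = -51 + d$
$u{\left(T,W \right)} = 2 T W$ ($u{\left(T,W \right)} = 2 W T = 2 T W$)
$t = \frac{362}{121}$ ($t = 3 - \frac{1}{-51 + 172} = 3 - \frac{1}{121} = \frac{362}{121} \approx 2.9917$)
$\frac{t}{u{\left(-94,f{\left(3 \right)} \right)}} = \frac{362}{121 \cdot 2 \left(-94\right) \left(\left(-12\right) 3\right)} = \frac{362}{121 \cdot 2 \left(-94\right) \left(-36\right)} = \frac{362}{121 \cdot 6768} = \frac{362}{121} \cdot \frac{1}{6768} = \frac{181}{409464}$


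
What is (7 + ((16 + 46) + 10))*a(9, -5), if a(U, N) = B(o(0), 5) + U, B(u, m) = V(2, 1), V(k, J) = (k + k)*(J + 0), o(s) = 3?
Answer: 1027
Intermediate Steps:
V(k, J) = 2*J*k (V(k, J) = (2*k)*J = 2*J*k)
B(u, m) = 4 (B(u, m) = 2*1*2 = 4)
a(U, N) = 4 + U
(7 + ((16 + 46) + 10))*a(9, -5) = (7 + ((16 + 46) + 10))*(4 + 9) = (7 + (62 + 10))*13 = (7 + 72)*13 = 79*13 = 1027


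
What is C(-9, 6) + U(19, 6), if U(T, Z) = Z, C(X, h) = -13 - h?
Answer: -13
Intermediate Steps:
C(-9, 6) + U(19, 6) = (-13 - 1*6) + 6 = (-13 - 6) + 6 = -19 + 6 = -13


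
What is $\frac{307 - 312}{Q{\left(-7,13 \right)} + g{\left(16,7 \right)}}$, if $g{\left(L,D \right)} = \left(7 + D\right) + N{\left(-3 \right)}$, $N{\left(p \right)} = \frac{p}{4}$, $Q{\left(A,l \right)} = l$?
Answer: $- \frac{4}{21} \approx -0.19048$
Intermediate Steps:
$N{\left(p \right)} = \frac{p}{4}$ ($N{\left(p \right)} = p \frac{1}{4} = \frac{p}{4}$)
$g{\left(L,D \right)} = \frac{25}{4} + D$ ($g{\left(L,D \right)} = \left(7 + D\right) + \frac{1}{4} \left(-3\right) = \left(7 + D\right) - \frac{3}{4} = \frac{25}{4} + D$)
$\frac{307 - 312}{Q{\left(-7,13 \right)} + g{\left(16,7 \right)}} = \frac{307 - 312}{13 + \left(\frac{25}{4} + 7\right)} = - \frac{5}{13 + \frac{53}{4}} = - \frac{5}{\frac{105}{4}} = \left(-5\right) \frac{4}{105} = - \frac{4}{21}$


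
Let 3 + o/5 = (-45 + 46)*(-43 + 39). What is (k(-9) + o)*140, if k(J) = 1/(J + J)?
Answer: -44170/9 ≈ -4907.8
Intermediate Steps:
k(J) = 1/(2*J)
o = -35 (o = -15 + 5*((-45 + 46)*(-43 + 39)) = -15 + 5*(1*(-4)) = -15 + 5*(-4) = -15 - 20 = -35)
(k(-9) + o)*140 = ((½)/(-9) - 35)*140 = ((½)*(-⅑) - 35)*140 = (-1/18 - 35)*140 = -631/18*140 = -44170/9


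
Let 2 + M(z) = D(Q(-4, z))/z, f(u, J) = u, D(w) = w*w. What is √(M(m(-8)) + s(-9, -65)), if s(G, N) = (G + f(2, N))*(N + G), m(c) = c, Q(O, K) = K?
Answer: 2*√127 ≈ 22.539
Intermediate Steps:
D(w) = w²
s(G, N) = (2 + G)*(G + N) (s(G, N) = (G + 2)*(N + G) = (2 + G)*(G + N))
M(z) = -2 + z (M(z) = -2 + z²/z = -2 + z)
√(M(m(-8)) + s(-9, -65)) = √((-2 - 8) + ((-9)² + 2*(-9) + 2*(-65) - 9*(-65))) = √(-10 + (81 - 18 - 130 + 585)) = √(-10 + 518) = √508 = 2*√127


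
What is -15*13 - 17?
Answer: -212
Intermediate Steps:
-15*13 - 17 = -195 - 17 = -212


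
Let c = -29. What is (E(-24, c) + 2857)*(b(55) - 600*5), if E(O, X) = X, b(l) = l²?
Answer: 70700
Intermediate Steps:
(E(-24, c) + 2857)*(b(55) - 600*5) = (-29 + 2857)*(55² - 600*5) = 2828*(3025 - 3000) = 2828*25 = 70700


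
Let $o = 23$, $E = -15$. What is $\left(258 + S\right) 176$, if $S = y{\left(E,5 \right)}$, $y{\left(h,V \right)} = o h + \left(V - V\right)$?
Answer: $-15312$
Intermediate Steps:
$y{\left(h,V \right)} = 23 h$ ($y{\left(h,V \right)} = 23 h + \left(V - V\right) = 23 h + 0 = 23 h$)
$S = -345$ ($S = 23 \left(-15\right) = -345$)
$\left(258 + S\right) 176 = \left(258 - 345\right) 176 = \left(-87\right) 176 = -15312$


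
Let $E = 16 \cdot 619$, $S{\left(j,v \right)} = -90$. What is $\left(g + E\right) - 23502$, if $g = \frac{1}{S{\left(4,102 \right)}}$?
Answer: $- \frac{1223821}{90} \approx -13598.0$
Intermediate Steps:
$g = - \frac{1}{90}$ ($g = \frac{1}{-90} = - \frac{1}{90} \approx -0.011111$)
$E = 9904$
$\left(g + E\right) - 23502 = \left(- \frac{1}{90} + 9904\right) - 23502 = \frac{891359}{90} - 23502 = - \frac{1223821}{90}$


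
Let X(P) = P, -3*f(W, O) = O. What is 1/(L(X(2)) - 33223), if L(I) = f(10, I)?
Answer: -3/99671 ≈ -3.0099e-5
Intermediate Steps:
f(W, O) = -O/3
L(I) = -I/3
1/(L(X(2)) - 33223) = 1/(-⅓*2 - 33223) = 1/(-⅔ - 33223) = 1/(-99671/3) = -3/99671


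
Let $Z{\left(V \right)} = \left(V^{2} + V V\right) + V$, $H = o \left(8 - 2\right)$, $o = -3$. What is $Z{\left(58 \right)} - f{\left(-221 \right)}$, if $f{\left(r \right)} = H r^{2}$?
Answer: $885924$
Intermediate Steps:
$H = -18$ ($H = - 3 \left(8 - 2\right) = \left(-3\right) 6 = -18$)
$Z{\left(V \right)} = V + 2 V^{2}$ ($Z{\left(V \right)} = \left(V^{2} + V^{2}\right) + V = 2 V^{2} + V = V + 2 V^{2}$)
$f{\left(r \right)} = - 18 r^{2}$
$Z{\left(58 \right)} - f{\left(-221 \right)} = 58 \left(1 + 2 \cdot 58\right) - - 18 \left(-221\right)^{2} = 58 \left(1 + 116\right) - \left(-18\right) 48841 = 58 \cdot 117 - -879138 = 6786 + 879138 = 885924$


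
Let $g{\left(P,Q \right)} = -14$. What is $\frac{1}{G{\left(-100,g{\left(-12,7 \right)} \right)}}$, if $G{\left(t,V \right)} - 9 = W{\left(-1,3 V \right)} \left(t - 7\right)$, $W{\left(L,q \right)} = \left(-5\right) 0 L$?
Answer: $\frac{1}{9} \approx 0.11111$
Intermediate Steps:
$W{\left(L,q \right)} = 0$ ($W{\left(L,q \right)} = 0 L = 0$)
$G{\left(t,V \right)} = 9$ ($G{\left(t,V \right)} = 9 + 0 \left(t - 7\right) = 9 + 0 \left(-7 + t\right) = 9 + 0 = 9$)
$\frac{1}{G{\left(-100,g{\left(-12,7 \right)} \right)}} = \frac{1}{9}$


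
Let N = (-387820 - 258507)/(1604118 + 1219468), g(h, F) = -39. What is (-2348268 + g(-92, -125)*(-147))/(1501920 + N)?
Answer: -6614349030510/4240799638793 ≈ -1.5597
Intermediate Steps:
N = -646327/2823586 ≈ -0.22890
(-2348268 + g(-92, -125)*(-147))/(1501920 + N) = (-2348268 - 39*(-147))/(1501920 - 646327/2823586) = (-2348268 + 5733)/(4240799638793/2823586) = -2342535*2823586/4240799638793 = -6614349030510/4240799638793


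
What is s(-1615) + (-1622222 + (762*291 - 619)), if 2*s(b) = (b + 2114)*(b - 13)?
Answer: -1807285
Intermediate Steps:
s(b) = (-13 + b)*(2114 + b)/2 (s(b) = ((b + 2114)*(b - 13))/2 = ((2114 + b)*(-13 + b))/2 = ((-13 + b)*(2114 + b))/2 = (-13 + b)*(2114 + b)/2)
s(-1615) + (-1622222 + (762*291 - 619)) = (-13741 + (½)*(-1615)² + (2101/2)*(-1615)) + (-1622222 + (762*291 - 619)) = (-13741 + (½)*2608225 - 3393115/2) + (-1622222 + (221742 - 619)) = (-13741 + 2608225/2 - 3393115/2) + (-1622222 + 221123) = -406186 - 1401099 = -1807285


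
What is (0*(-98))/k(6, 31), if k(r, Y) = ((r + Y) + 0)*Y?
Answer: 0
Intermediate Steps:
k(r, Y) = Y*(Y + r) (k(r, Y) = ((Y + r) + 0)*Y = (Y + r)*Y = Y*(Y + r))
(0*(-98))/k(6, 31) = (0*(-98))/((31*(31 + 6))) = 0/((31*37)) = 0/1147 = 0*(1/1147) = 0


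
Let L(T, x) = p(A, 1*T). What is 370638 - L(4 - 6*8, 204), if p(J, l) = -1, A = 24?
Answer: 370639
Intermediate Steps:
L(T, x) = -1
370638 - L(4 - 6*8, 204) = 370638 - 1*(-1) = 370638 + 1 = 370639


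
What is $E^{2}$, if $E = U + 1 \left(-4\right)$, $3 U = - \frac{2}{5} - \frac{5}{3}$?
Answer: $\frac{44521}{2025} \approx 21.986$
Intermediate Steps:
$U = - \frac{31}{45}$ ($U = \frac{- \frac{2}{5} - \frac{5}{3}}{3} = \frac{1}{3} \left(- \frac{31}{15}\right) = - \frac{31}{45} \approx -0.68889$)
$E = - \frac{211}{45}$ ($E = - \frac{31}{45} + 1 \left(-4\right) = - \frac{31}{45} - 4 = - \frac{211}{45} \approx -4.6889$)
$E^{2} = \left(- \frac{211}{45}\right)^{2} = \frac{44521}{2025}$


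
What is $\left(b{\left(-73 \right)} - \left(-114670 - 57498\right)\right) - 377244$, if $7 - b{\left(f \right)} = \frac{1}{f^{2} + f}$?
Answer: $- \frac{1077842665}{5256} \approx -2.0507 \cdot 10^{5}$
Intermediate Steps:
$b{\left(f \right)} = 7 - \frac{1}{f + f^{2}}$ ($b{\left(f \right)} = 7 - \frac{1}{f^{2} + f} = 7 - \frac{1}{f + f^{2}}$)
$\left(b{\left(-73 \right)} - \left(-114670 - 57498\right)\right) - 377244 = \left(\frac{-1 + 7 \left(-73\right) + 7 \left(-73\right)^{2}}{\left(-73\right) \left(1 - 73\right)} - \left(-114670 - 57498\right)\right) - 377244 = \left(- \frac{-1 - 511 + 7 \cdot 5329}{73 \left(-72\right)} - \left(-114670 - 57498\right)\right) - 377244 = \left(\left(- \frac{1}{73}\right) \left(- \frac{1}{72}\right) \left(-1 - 511 + 37303\right) - -172168\right) - 377244 = \left(\left(- \frac{1}{73}\right) \left(- \frac{1}{72}\right) 36791 + 172168\right) - 377244 = \left(\frac{36791}{5256} + 172168\right) - 377244 = \frac{904951799}{5256} - 377244 = - \frac{1077842665}{5256}$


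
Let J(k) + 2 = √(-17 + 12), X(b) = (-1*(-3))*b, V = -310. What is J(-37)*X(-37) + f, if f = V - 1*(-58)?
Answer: -30 - 111*I*√5 ≈ -30.0 - 248.2*I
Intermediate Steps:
X(b) = 3*b
f = -252 (f = -310 - 1*(-58) = -310 + 58 = -252)
J(k) = -2 + I*√5 (J(k) = -2 + √(-17 + 12) = -2 + √(-5) = -2 + I*√5)
J(-37)*X(-37) + f = (-2 + I*√5)*(3*(-37)) - 252 = (-2 + I*√5)*(-111) - 252 = (222 - 111*I*√5) - 252 = -30 - 111*I*√5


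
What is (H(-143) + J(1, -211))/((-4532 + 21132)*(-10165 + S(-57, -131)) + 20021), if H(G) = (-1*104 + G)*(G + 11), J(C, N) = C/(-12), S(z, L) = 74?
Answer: -391247/2009886948 ≈ -0.00019466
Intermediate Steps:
J(C, N) = -C/12 (J(C, N) = C*(-1/12) = -C/12)
H(G) = (-104 + G)*(11 + G)
(H(-143) + J(1, -211))/((-4532 + 21132)*(-10165 + S(-57, -131)) + 20021) = ((-1144 + (-143)**2 - 93*(-143)) - 1/12*1)/((-4532 + 21132)*(-10165 + 74) + 20021) = ((-1144 + 20449 + 13299) - 1/12)/(16600*(-10091) + 20021) = (32604 - 1/12)/(-167510600 + 20021) = (391247/12)/(-167490579) = (391247/12)*(-1/167490579) = -391247/2009886948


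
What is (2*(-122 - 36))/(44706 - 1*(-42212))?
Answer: -158/43459 ≈ -0.0036356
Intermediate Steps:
(2*(-122 - 36))/(44706 - 1*(-42212)) = (2*(-158))/(44706 + 42212) = -316/86918 = -316*1/86918 = -158/43459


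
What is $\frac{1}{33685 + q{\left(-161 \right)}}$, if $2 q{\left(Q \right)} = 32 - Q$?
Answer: $\frac{2}{67563} \approx 2.9602 \cdot 10^{-5}$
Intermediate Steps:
$q{\left(Q \right)} = 16 - \frac{Q}{2}$ ($q{\left(Q \right)} = \frac{32 - Q}{2} = 16 - \frac{Q}{2}$)
$\frac{1}{33685 + q{\left(-161 \right)}} = \frac{1}{33685 + \left(16 - - \frac{161}{2}\right)} = \frac{1}{33685 + \left(16 + \frac{161}{2}\right)} = \frac{1}{33685 + \frac{193}{2}} = \frac{1}{\frac{67563}{2}} = \frac{2}{67563}$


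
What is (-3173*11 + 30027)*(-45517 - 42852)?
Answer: 430887244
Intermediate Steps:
(-3173*11 + 30027)*(-45517 - 42852) = (-34903 + 30027)*(-88369) = -4876*(-88369) = 430887244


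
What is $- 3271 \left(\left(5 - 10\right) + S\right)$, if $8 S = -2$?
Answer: $\frac{68691}{4} \approx 17173.0$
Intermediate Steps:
$S = - \frac{1}{4}$ ($S = \frac{1}{8} \left(-2\right) = - \frac{1}{4} \approx -0.25$)
$- 3271 \left(\left(5 - 10\right) + S\right) = - 3271 \left(\left(5 - 10\right) - \frac{1}{4}\right) = - 3271 \left(-5 - \frac{1}{4}\right) = \left(-3271\right) \left(- \frac{21}{4}\right) = \frac{68691}{4}$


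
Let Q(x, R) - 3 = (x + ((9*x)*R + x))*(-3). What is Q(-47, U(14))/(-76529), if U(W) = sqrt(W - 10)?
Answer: -2823/76529 ≈ -0.036888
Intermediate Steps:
U(W) = sqrt(-10 + W)
Q(x, R) = 3 - 6*x - 27*R*x (Q(x, R) = 3 + (x + ((9*x)*R + x))*(-3) = 3 + (x + (9*R*x + x))*(-3) = 3 + (x + (x + 9*R*x))*(-3) = 3 + (2*x + 9*R*x)*(-3) = 3 + (-6*x - 27*R*x) = 3 - 6*x - 27*R*x)
Q(-47, U(14))/(-76529) = (3 - 6*(-47) - 27*sqrt(-10 + 14)*(-47))/(-76529) = (3 + 282 - 27*sqrt(4)*(-47))*(-1/76529) = (3 + 282 - 27*2*(-47))*(-1/76529) = (3 + 282 + 2538)*(-1/76529) = 2823*(-1/76529) = -2823/76529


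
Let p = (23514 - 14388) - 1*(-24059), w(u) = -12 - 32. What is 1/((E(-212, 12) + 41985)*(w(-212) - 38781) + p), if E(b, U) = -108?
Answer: -1/1625841340 ≈ -6.1507e-10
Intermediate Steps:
w(u) = -44
p = 33185 (p = 9126 + 24059 = 33185)
1/((E(-212, 12) + 41985)*(w(-212) - 38781) + p) = 1/((-108 + 41985)*(-44 - 38781) + 33185) = 1/(41877*(-38825) + 33185) = 1/(-1625874525 + 33185) = 1/(-1625841340) = -1/1625841340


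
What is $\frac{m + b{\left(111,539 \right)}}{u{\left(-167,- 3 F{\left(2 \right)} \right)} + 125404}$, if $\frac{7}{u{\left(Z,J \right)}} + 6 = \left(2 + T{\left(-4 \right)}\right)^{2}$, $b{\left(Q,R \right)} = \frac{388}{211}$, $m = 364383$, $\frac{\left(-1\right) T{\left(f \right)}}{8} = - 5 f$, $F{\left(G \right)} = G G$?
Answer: $\frac{1918900846558}{660394771229} \approx 2.9057$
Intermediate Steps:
$F{\left(G \right)} = G^{2}$
$T{\left(f \right)} = 40 f$ ($T{\left(f \right)} = - 8 \left(- 5 f\right) = 40 f$)
$b{\left(Q,R \right)} = \frac{388}{211}$ ($b{\left(Q,R \right)} = 388 \cdot \frac{1}{211} = \frac{388}{211}$)
$u{\left(Z,J \right)} = \frac{7}{24958}$ ($u{\left(Z,J \right)} = \frac{7}{-6 + \left(2 + 40 \left(-4\right)\right)^{2}} = \frac{7}{-6 + \left(2 - 160\right)^{2}} = \frac{7}{-6 + \left(-158\right)^{2}} = \frac{7}{-6 + 24964} = \frac{7}{24958}$)
$\frac{m + b{\left(111,539 \right)}}{u{\left(-167,- 3 F{\left(2 \right)} \right)} + 125404} = \frac{364383 + \frac{388}{211}}{\frac{7}{24958} + 125404} = \frac{76885201}{211 \cdot \frac{3129833039}{24958}} = \frac{76885201}{211} \cdot \frac{24958}{3129833039} = \frac{1918900846558}{660394771229}$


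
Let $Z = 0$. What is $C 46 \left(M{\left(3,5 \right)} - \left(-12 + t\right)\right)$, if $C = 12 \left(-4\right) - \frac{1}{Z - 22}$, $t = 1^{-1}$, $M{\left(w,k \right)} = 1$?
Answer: $- \frac{291180}{11} \approx -26471.0$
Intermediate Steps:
$t = 1$
$C = - \frac{1055}{22}$ ($C = 12 \left(-4\right) - \frac{1}{0 - 22} = -48 - \frac{1}{-22} = -48 - - \frac{1}{22} = -48 + \frac{1}{22} = - \frac{1055}{22} \approx -47.955$)
$C 46 \left(M{\left(3,5 \right)} - \left(-12 + t\right)\right) = \left(- \frac{1055}{22}\right) 46 \left(1 - -11\right) = - \frac{24265 \left(1 + \left(12 - 1\right)\right)}{11} = - \frac{24265 \left(1 + 11\right)}{11} = \left(- \frac{24265}{11}\right) 12 = - \frac{291180}{11}$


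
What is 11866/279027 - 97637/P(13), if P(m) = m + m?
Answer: -27243050683/7254702 ≈ -3755.2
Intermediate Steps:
P(m) = 2*m
11866/279027 - 97637/P(13) = 11866/279027 - 97637/(2*13) = 11866*(1/279027) - 97637/26 = 11866/279027 - 97637*1/26 = 11866/279027 - 97637/26 = -27243050683/7254702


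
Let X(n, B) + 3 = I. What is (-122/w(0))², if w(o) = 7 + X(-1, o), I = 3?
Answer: 14884/49 ≈ 303.75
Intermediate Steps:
X(n, B) = 0 (X(n, B) = -3 + 3 = 0)
w(o) = 7 (w(o) = 7 + 0 = 7)
(-122/w(0))² = (-122/7)² = 14884/49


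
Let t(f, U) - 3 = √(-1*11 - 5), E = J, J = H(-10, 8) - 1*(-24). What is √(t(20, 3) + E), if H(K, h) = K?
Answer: √(17 + 4*I) ≈ 4.1512 + 0.48179*I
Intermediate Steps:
J = 14 (J = -10 - 1*(-24) = -10 + 24 = 14)
E = 14
t(f, U) = 3 + 4*I (t(f, U) = 3 + √(-1*11 - 5) = 3 + √(-11 - 5) = 3 + √(-16) = 3 + 4*I)
√(t(20, 3) + E) = √((3 + 4*I) + 14) = √(17 + 4*I)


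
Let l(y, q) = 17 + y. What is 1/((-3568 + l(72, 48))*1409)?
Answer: -1/4901911 ≈ -2.0400e-7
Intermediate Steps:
1/((-3568 + l(72, 48))*1409) = 1/((-3568 + (17 + 72))*1409) = (1/1409)/(-3568 + 89) = (1/1409)/(-3479) = -1/3479*1/1409 = -1/4901911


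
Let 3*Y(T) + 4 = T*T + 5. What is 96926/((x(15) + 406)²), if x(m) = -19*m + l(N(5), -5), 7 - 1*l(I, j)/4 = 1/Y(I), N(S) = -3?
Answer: 2423150/546121 ≈ 4.4370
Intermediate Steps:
Y(T) = ⅓ + T²/3 (Y(T) = -4/3 + (T*T + 5)/3 = -4/3 + (T² + 5)/3 = -4/3 + (5 + T²)/3 = -4/3 + (5/3 + T²/3) = ⅓ + T²/3)
l(I, j) = 28 - 4/(⅓ + I²/3)
x(m) = 134/5 - 19*m (x(m) = -19*m + 4*(4 + 7*(-3)²)/(1 + (-3)²) = -19*m + 4*(4 + 7*9)/(1 + 9) = -19*m + 4*(4 + 63)/10 = -19*m + 4*(⅒)*67 = -19*m + 134/5 = 134/5 - 19*m)
96926/((x(15) + 406)²) = 96926/(((134/5 - 19*15) + 406)²) = 96926/(((134/5 - 285) + 406)²) = 96926/((-1291/5 + 406)²) = 96926/((739/5)²) = 96926/(546121/25) = 96926*(25/546121) = 2423150/546121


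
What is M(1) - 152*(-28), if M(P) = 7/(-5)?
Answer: 21273/5 ≈ 4254.6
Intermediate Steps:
M(P) = -7/5 (M(P) = 7*(-1/5) = -7/5)
M(1) - 152*(-28) = -7/5 - 152*(-28) = -7/5 + 4256 = 21273/5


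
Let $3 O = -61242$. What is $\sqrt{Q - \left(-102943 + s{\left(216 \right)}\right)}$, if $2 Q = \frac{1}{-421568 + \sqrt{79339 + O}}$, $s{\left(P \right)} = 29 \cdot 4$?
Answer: $\frac{\sqrt{173394290942 - 2056540 \sqrt{2357}}}{2 \sqrt{421568 - 5 \sqrt{2357}}} \approx 320.67$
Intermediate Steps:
$O = -20414$ ($O = \frac{1}{3} \left(-61242\right) = -20414$)
$s{\left(P \right)} = 116$
$Q = \frac{1}{2 \left(-421568 + 5 \sqrt{2357}\right)}$ ($Q = \frac{1}{2 \left(-421568 + \sqrt{79339 - 20414}\right)} = \frac{1}{2 \left(-421568 + \sqrt{58925}\right)} = \frac{1}{2 \left(-421568 + 5 \sqrt{2357}\right)} \approx -1.1867 \cdot 10^{-6}$)
$\sqrt{Q - \left(-102943 + s{\left(216 \right)}\right)} = \sqrt{\left(- \frac{210784}{177719519699} - \frac{5 \sqrt{2357}}{355439039398}\right) + \left(102943 - 116\right)} = \sqrt{\left(- \frac{210784}{177719519699} - \frac{5 \sqrt{2357}}{355439039398}\right) + 102827} = \sqrt{\frac{18274365051878289}{177719519699} - \frac{5 \sqrt{2357}}{355439039398}}$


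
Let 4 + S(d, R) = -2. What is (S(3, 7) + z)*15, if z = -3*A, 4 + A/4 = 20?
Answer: -2970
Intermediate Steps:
A = 64 (A = -16 + 4*20 = -16 + 80 = 64)
S(d, R) = -6 (S(d, R) = -4 - 2 = -6)
z = -192 (z = -3*64 = -192)
(S(3, 7) + z)*15 = (-6 - 192)*15 = -198*15 = -2970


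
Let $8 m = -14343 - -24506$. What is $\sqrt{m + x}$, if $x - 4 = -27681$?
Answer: $\frac{i \sqrt{422506}}{4} \approx 162.5 i$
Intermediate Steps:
$x = -27677$ ($x = 4 - 27681 = -27677$)
$m = \frac{10163}{8}$ ($m = \frac{-14343 - -24506}{8} = \frac{-14343 + 24506}{8} = \frac{1}{8} \cdot 10163 = \frac{10163}{8} \approx 1270.4$)
$\sqrt{m + x} = \sqrt{\frac{10163}{8} - 27677} = \sqrt{- \frac{211253}{8}} = \frac{i \sqrt{422506}}{4}$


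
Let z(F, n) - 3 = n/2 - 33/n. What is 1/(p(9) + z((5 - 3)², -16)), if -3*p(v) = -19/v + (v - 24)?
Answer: 432/1195 ≈ 0.36151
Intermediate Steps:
z(F, n) = 3 + n/2 - 33/n (z(F, n) = 3 + (n/2 - 33/n) = 3 + n/2 - 33/n)
p(v) = 8 - v/3 + 19/(3*v) (p(v) = -(-19/v + (v - 24))/3 = -(-19/v + (-24 + v))/3 = -(-24 + v - 19/v)/3 = 8 - v/3 + 19/(3*v))
1/(p(9) + z((5 - 3)², -16)) = 1/((⅓)*(19 - 1*9*(-24 + 9))/9 + (3 + (½)*(-16) - 33/(-16))) = 1/((⅓)*(⅑)*(19 - 1*9*(-15)) + (3 - 8 - 33*(-1/16))) = 1/((⅓)*(⅑)*(19 + 135) + (3 - 8 + 33/16)) = 1/((⅓)*(⅑)*154 - 47/16) = 1/(154/27 - 47/16) = 1/(1195/432) = 432/1195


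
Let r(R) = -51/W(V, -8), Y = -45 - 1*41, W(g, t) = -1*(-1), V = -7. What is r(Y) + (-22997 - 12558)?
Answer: -35606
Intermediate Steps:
W(g, t) = 1
Y = -86 (Y = -45 - 41 = -86)
r(R) = -51 (r(R) = -51/1 = -51*1 = -51)
r(Y) + (-22997 - 12558) = -51 + (-22997 - 12558) = -51 - 35555 = -35606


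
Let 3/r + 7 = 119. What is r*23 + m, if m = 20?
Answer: 2309/112 ≈ 20.616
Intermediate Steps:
r = 3/112 (r = 3/(-7 + 119) = 3/112 ≈ 0.026786)
r*23 + m = (3/112)*23 + 20 = 69/112 + 20 = 2309/112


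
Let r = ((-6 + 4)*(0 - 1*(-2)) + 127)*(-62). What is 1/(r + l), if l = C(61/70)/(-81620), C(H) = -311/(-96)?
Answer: -7835520/59753675831 ≈ -0.00013113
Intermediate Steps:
C(H) = 311/96 (C(H) = -311*(-1/96) = 311/96)
l = -311/7835520 (l = (311/96)/(-81620) = (311/96)*(-1/81620) = -311/7835520 ≈ -3.9691e-5)
r = -7626 (r = (-2*(0 + 2) + 127)*(-62) = (-2*2 + 127)*(-62) = (-4 + 127)*(-62) = 123*(-62) = -7626)
1/(r + l) = 1/(-7626 - 311/7835520) = 1/(-59753675831/7835520) = -7835520/59753675831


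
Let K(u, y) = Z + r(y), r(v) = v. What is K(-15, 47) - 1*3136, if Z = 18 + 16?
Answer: -3055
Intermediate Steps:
Z = 34
K(u, y) = 34 + y
K(-15, 47) - 1*3136 = (34 + 47) - 1*3136 = 81 - 3136 = -3055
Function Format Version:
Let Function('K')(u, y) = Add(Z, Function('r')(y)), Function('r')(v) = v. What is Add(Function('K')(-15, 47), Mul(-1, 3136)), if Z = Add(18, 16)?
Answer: -3055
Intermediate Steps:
Z = 34
Function('K')(u, y) = Add(34, y)
Add(Function('K')(-15, 47), Mul(-1, 3136)) = Add(Add(34, 47), Mul(-1, 3136)) = Add(81, -3136) = -3055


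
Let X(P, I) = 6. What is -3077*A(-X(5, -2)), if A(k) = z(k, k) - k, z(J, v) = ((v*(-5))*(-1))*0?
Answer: -18462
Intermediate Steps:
z(J, v) = 0 (z(J, v) = (-5*v*(-1))*0 = (5*v)*0 = 0)
A(k) = -k (A(k) = 0 - k = -k)
-3077*A(-X(5, -2)) = -(-3077)*(-1*6) = -(-3077)*(-6) = -3077*6 = -18462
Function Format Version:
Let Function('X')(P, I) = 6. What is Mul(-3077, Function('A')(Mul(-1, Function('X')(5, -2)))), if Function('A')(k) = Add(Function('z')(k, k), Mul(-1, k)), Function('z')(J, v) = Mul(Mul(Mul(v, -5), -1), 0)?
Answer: -18462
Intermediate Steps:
Function('z')(J, v) = 0 (Function('z')(J, v) = Mul(Mul(Mul(-5, v), -1), 0) = Mul(Mul(5, v), 0) = 0)
Function('A')(k) = Mul(-1, k) (Function('A')(k) = Add(0, Mul(-1, k)) = Mul(-1, k))
Mul(-3077, Function('A')(Mul(-1, Function('X')(5, -2)))) = Mul(-3077, Mul(-1, Mul(-1, 6))) = Mul(-3077, Mul(-1, -6)) = Mul(-3077, 6) = -18462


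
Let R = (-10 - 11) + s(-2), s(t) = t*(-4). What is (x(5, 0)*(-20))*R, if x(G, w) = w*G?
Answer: 0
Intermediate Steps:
s(t) = -4*t
x(G, w) = G*w
R = -13 (R = (-10 - 11) - 4*(-2) = -21 + 8 = -13)
(x(5, 0)*(-20))*R = ((5*0)*(-20))*(-13) = (0*(-20))*(-13) = 0*(-13) = 0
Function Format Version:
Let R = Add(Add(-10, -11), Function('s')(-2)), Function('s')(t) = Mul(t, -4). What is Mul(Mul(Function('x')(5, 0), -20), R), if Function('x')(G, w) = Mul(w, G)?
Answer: 0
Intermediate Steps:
Function('s')(t) = Mul(-4, t)
Function('x')(G, w) = Mul(G, w)
R = -13 (R = Add(Add(-10, -11), Mul(-4, -2)) = Add(-21, 8) = -13)
Mul(Mul(Function('x')(5, 0), -20), R) = Mul(Mul(Mul(5, 0), -20), -13) = Mul(Mul(0, -20), -13) = Mul(0, -13) = 0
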